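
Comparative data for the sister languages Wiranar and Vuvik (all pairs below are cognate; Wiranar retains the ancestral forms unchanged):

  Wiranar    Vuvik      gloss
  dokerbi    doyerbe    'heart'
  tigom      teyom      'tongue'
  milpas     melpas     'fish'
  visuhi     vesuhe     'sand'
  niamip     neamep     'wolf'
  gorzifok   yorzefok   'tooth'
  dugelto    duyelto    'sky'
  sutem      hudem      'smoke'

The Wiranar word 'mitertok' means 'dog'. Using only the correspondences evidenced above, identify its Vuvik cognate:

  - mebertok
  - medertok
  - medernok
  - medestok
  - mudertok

medertok

tigom ~ teyom, milpas ~ melpas — Wiranar i corresponds to Vuvik e after a consonant, before a consonant other than r, m, n, p, b, f, v.
sutem ~ hudem — Wiranar t corresponds to Vuvik d between vowels (before a front vowel).
Applying these to Wiranar 'mitertok':
  mitertok → metertok   (i→e after a consonant, before a consonant other than r, m, n, p, b, f, v)
  metertok → medertok   (t→d between vowels (before a front vowel))
So the Vuvik cognate is 'medertok'.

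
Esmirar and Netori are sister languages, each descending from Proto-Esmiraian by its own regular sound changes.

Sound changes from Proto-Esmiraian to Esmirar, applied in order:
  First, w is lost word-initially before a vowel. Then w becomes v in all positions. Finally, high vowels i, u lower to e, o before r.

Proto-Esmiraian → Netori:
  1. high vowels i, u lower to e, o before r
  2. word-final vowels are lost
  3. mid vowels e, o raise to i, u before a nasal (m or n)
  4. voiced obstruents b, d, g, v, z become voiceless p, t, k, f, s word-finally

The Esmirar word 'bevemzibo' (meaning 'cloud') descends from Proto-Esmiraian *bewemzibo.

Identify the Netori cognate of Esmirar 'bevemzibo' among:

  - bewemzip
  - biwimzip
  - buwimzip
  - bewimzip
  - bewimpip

bewimzip

Netori: *bewemzibo
  bewemzibo (rule 1 does not apply)
  bewemzibo → bewemzib   [apocope]
  bewemzib → bewimzib   [pre-nasal raising]
  bewimzib → bewimzip   [final devoicing]
  giving Netori bewimzip.
The other candidates each miss or misapply at least one Netori change.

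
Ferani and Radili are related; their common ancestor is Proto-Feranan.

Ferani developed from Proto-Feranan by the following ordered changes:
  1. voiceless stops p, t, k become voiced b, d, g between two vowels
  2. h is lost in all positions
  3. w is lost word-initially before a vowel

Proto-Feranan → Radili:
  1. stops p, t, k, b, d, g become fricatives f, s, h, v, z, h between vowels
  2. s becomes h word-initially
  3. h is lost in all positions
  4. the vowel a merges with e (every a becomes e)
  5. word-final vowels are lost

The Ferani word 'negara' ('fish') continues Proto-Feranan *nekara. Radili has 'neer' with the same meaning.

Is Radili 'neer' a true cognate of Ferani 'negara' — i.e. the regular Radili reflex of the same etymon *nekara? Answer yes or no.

Derive the expected Radili reflex of *nekara:
Radili: *nekara > nehara > neara > neere > neer  (by intervocalic lenition, h-loss, vowel merger, apocope)
Radili 'neer' matches the regular reflex exactly, so the pair is cognate.

yes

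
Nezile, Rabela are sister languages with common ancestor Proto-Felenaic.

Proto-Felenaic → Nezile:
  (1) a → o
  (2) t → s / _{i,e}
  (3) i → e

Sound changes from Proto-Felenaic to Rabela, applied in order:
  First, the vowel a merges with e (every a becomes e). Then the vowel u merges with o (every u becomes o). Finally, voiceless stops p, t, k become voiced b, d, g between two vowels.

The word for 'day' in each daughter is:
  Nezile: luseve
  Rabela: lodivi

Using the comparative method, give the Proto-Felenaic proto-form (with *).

*lutivi

Position 3: Nezile has s, Rabela has d. Taking the neighbouring segments as reconstructed: Nezile s could go back to *t or *s; Rabela d could go back to *t or *d — the one source consistent with every daughter is *t.
Position 2: Nezile has u, Rabela has o. Nezile preserves u here (none of its changes turn any other segment into u), so the proto-segment is *u.
Position 4: Nezile has e, Rabela has i. Rabela preserves i here (none of its changes turn any other segment into i), so the proto-segment is *i.
Continuing position by position gives *lutivi; check it forward:
Nezile: *lutivi > lusivi > luseve  (by palatalisation, vowel merger)
Rabela: *lutivi > lotivi > lodivi  (by vowel merger, intervocalic voicing)
Only *lutivi yields all of Nezile luseve, Rabela lodivi.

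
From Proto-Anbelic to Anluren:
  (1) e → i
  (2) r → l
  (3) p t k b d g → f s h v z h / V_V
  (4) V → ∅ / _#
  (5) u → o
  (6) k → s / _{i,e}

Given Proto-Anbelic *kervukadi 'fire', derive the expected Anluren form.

silvohaz

Anluren: *kervukadi > kirvukadi > kilvukadi > kilvuhazi > kilvuhaz > kilvohaz > silvohaz  (by vowel merger, unconditioned shift, intervocalic lenition, apocope, vowel merger, palatalisation)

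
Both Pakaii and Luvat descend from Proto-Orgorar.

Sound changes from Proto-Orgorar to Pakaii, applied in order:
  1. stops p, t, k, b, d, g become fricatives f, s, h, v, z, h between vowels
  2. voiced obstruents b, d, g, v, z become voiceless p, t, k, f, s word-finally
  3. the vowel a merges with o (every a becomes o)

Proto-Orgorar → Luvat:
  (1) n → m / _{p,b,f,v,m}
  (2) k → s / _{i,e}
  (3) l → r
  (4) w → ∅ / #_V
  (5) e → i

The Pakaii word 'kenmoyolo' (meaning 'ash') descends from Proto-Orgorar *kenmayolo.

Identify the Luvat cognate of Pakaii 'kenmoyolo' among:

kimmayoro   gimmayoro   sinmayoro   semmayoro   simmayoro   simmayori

Luvat: *kenmayolo
  kenmayolo → kemmayolo   [nasal place assimilation]
  kemmayolo → semmayolo   [palatalisation]
  semmayolo → semmayoro   [unconditioned shift]
  semmayoro (rule 4 does not apply)
  semmayoro → simmayoro   [vowel merger]
  giving Luvat simmayoro.
Only 'simmayoro' matches the regular Luvat development of *kenmayolo.

simmayoro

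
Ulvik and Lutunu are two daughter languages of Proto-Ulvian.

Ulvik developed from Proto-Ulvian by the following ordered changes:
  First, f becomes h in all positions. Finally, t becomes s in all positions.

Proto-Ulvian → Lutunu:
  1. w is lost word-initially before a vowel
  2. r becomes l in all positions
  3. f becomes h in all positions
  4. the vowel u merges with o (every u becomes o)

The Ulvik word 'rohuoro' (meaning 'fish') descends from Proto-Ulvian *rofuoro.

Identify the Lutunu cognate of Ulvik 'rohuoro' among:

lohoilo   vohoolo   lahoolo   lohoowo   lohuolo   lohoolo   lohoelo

lohoolo

Lutunu: *rofuoro > lofuolo > lohuolo > lohoolo  (by unconditioned shift, unconditioned shift, vowel merger)
Among the options, 'lohoolo' alone shows every Lutunu change applied in order.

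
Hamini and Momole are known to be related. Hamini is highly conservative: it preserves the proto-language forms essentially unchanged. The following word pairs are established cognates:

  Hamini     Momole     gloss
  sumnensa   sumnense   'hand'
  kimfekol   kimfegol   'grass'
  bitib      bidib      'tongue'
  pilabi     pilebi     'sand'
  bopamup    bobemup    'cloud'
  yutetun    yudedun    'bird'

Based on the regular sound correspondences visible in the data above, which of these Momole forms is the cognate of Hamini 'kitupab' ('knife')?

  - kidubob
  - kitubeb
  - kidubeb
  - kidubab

yutetun ~ yudedun — Hamini t corresponds to Momole d between vowels (before a back vowel).
bopamup ~ bobemup — Hamini p corresponds to Momole b between vowels (before a back vowel).
pilabi ~ pilebi — Hamini a corresponds to Momole e after a consonant, before a labial obstruent.
Applying these to Hamini 'kitupab':
  kitupab → kidupab   (t→d between vowels (before a back vowel))
  kidupab → kidubab   (p→b between vowels (before a back vowel))
  kidubab → kidubeb   (a→e after a consonant, before a labial obstruent)
So the Momole cognate is 'kidubeb'.

kidubeb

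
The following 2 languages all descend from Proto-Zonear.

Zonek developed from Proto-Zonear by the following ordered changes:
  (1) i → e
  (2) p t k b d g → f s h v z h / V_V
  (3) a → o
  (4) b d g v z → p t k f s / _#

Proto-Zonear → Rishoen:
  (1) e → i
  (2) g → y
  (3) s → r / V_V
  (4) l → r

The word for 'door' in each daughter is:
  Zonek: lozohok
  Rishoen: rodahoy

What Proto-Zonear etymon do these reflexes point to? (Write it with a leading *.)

Position 7: Zonek has k, Rishoen has y. Taking the neighbouring segments as reconstructed: Zonek k could go back to *k or *g; Rishoen y could go back to *g or *y — the one source consistent with every daughter is *g.
Position 1: Zonek has l, Rishoen has r. Zonek preserves l here (none of its changes turn any other segment into l), so the proto-segment is *l.
Position 4: Zonek has o, Rishoen has a. Rishoen preserves a here (none of its changes turn any other segment into a), so the proto-segment is *a.
Continuing position by position gives *lodahog; check it forward:
Zonek: start from *lodahog.
  rule 1: no change — lodahog
  rule 2 (intervocalic lenition): lodahog → lozahog
  rule 3 (vowel merger): lozahog → lozohog
  rule 4 (final devoicing): lozohog → lozohok
  ⇒ Zonek lozohok
Rishoen: *lodahog
  lodahog (rule 1 does not apply)
  lodahog → lodahoy   [unconditioned shift]
  lodahoy (rule 3 does not apply)
  lodahoy → rodahoy   [unconditioned shift]
  giving Rishoen rodahoy.
Only *lodahog yields all of Zonek lozohok, Rishoen rodahoy.

*lodahog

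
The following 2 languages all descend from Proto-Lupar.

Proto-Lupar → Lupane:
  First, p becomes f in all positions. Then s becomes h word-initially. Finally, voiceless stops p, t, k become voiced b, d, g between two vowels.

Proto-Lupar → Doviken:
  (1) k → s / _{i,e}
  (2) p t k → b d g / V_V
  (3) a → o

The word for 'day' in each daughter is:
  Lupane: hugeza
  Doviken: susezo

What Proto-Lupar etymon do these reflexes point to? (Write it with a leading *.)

*sukeza

Position 3: Lupane has g, Doviken has s. Taking the neighbouring segments as reconstructed: Lupane g could go back to *k or *g; Doviken s could go back to *k or *s — the one source consistent with every daughter is *k.
Position 1: Lupane has h, Doviken has s. Taking the neighbouring segments as reconstructed: Lupane h could go back to *s or *h; Doviken s can only go back to *s — the one source consistent with every daughter is *s.
Position 6: Lupane has a, Doviken has o. Lupane preserves a here (none of its changes turn any other segment into a), so the proto-segment is *a.
This points to *sukeza. Verify forward in each daughter:
Lupane: start from *sukeza.
  rule 1: no change — sukeza
  rule 2 (debuccalisation): sukeza → hukeza
  rule 3 (intervocalic voicing): hukeza → hugeza
  ⇒ Lupane hugeza
Doviken: *sukeza > suseza > susezo  (by palatalisation, vowel merger)
No other proto-form is consistent with every reflex, so the reconstruction is *sukeza.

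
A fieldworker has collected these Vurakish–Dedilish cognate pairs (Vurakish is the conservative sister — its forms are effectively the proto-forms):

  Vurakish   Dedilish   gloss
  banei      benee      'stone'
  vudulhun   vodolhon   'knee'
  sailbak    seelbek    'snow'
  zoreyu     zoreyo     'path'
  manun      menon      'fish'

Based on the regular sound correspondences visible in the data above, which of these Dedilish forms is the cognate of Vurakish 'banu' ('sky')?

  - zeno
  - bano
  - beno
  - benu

beno

banei ~ benee, manun ~ menon — Vurakish a corresponds to Dedilish e after a consonant, before a nasal.
zoreyu ~ zoreyo — Vurakish u corresponds to Dedilish o word-finally.
Applying these to Vurakish 'banu':
  banu → benu   (a→e after a consonant, before a nasal)
  benu → beno   (u→o word-finally)
So the Dedilish cognate is 'beno'.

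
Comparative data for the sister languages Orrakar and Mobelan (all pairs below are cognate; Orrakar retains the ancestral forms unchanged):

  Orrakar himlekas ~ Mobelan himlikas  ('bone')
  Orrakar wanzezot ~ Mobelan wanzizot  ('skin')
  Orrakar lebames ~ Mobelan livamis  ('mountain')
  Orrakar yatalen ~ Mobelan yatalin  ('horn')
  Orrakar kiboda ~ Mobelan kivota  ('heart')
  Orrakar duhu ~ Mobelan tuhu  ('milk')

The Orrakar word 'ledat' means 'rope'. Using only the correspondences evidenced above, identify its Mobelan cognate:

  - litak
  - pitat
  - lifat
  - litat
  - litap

litat

himlekas ~ himlikas, wanzezot ~ wanzizot — Orrakar e corresponds to Mobelan i after a consonant, before a consonant other than r, m, n, p, b, f, v.
kiboda ~ kivota — Orrakar d corresponds to Mobelan t between vowels (before a back vowel).
Applying these to Orrakar 'ledat':
  ledat → lidat   (e→i after a consonant, before a consonant other than r, m, n, p, b, f, v)
  lidat → litat   (d→t between vowels (before a back vowel))
So the Mobelan cognate is 'litat'.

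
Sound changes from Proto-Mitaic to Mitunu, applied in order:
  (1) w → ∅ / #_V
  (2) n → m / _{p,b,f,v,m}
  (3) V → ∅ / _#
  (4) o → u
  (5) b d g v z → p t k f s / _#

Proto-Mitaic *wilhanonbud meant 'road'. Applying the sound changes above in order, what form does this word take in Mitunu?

ilhanumbut

Mitunu: *wilhanonbud > ilhanonbud > ilhanombud > ilhanumbud > ilhanumbut  (by glide loss, nasal place assimilation, vowel merger, final devoicing)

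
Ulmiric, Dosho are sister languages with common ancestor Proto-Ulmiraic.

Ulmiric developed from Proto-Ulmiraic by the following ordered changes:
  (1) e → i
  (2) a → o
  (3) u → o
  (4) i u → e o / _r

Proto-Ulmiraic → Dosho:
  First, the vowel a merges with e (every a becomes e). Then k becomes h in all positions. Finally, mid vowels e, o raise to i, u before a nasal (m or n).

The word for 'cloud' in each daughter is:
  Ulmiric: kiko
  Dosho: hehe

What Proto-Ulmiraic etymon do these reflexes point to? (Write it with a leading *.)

Position 3: Ulmiric has k, Dosho has h. Ulmiric preserves k here (none of its changes turn any other segment into k), so the proto-segment is *k.
Position 1: Ulmiric has k, Dosho has h. Ulmiric preserves k here (none of its changes turn any other segment into k), so the proto-segment is *k.
Continuing position by position gives *keka; check it forward:
Ulmiric: *keka > kika > kiko  (by vowel merger, vowel merger)
Dosho: *keka
  keka → keke   [vowel merger]
  keke → hehe   [unconditioned shift]
  hehe (rule 3 does not apply)
  giving Dosho hehe.
Only *keka yields all of Ulmiric kiko, Dosho hehe.

*keka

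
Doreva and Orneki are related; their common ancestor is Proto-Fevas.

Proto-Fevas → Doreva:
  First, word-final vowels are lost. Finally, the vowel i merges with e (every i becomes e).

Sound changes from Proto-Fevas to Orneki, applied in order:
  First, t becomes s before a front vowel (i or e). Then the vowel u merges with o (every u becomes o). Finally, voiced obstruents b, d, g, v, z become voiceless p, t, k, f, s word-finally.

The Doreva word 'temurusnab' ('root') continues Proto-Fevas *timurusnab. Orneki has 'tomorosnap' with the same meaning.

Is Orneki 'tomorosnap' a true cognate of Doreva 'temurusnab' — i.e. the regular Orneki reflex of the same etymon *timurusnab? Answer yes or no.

Derive the expected Orneki reflex of *timurusnab:
Orneki: start from *timurusnab.
  rule 1 (palatalisation): timurusnab → simurusnab
  rule 2 (vowel merger): simurusnab → simorosnab
  rule 3 (final devoicing): simorosnab → simorosnap
  ⇒ Orneki simorosnap
The regular Orneki reflex would be 'simorosnap', but the attested form is 'tomorosnap'. The correspondence is irregular, so they are not cognates (the Orneki form has a different source).

no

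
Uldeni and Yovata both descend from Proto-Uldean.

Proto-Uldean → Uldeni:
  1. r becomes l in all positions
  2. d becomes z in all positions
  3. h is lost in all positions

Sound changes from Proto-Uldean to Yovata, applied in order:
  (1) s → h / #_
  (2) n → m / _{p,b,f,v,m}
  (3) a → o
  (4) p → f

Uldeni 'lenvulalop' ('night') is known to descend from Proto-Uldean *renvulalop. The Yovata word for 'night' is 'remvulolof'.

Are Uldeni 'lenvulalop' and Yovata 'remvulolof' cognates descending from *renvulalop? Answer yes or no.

yes

Derive the expected Yovata reflex of *renvulalop:
Yovata: *renvulalop > remvulalop > remvulolop > remvulolof  (by nasal place assimilation, vowel merger, unconditioned shift)
Yovata 'remvulolof' matches the regular reflex exactly, so the pair is cognate.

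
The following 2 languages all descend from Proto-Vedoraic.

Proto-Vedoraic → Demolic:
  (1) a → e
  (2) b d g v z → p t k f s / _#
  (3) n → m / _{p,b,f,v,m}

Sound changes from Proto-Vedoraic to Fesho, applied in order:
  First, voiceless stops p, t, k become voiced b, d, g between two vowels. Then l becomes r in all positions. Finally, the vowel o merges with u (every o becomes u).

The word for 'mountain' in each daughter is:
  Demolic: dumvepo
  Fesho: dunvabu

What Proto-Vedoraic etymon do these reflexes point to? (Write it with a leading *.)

Position 5: Demolic has e, Fesho has a. Fesho preserves a here (none of its changes turn any other segment into a), so the proto-segment is *a.
Position 7: Demolic has o, Fesho has u. Demolic preserves o here (none of its changes turn any other segment into o), so the proto-segment is *o.
Continuing position by position gives *dunvapo; check it forward:
Demolic: *dunvapo > dunvepo > dumvepo  (by vowel merger, nasal place assimilation)
Fesho: start from *dunvapo.
  rule 1 (intervocalic voicing): dunvapo → dunvabo
  rule 2: no change — dunvabo
  rule 3 (vowel merger): dunvabo → dunvabu
  ⇒ Fesho dunvabu
No other proto-form is consistent with every reflex, so the reconstruction is *dunvapo.

*dunvapo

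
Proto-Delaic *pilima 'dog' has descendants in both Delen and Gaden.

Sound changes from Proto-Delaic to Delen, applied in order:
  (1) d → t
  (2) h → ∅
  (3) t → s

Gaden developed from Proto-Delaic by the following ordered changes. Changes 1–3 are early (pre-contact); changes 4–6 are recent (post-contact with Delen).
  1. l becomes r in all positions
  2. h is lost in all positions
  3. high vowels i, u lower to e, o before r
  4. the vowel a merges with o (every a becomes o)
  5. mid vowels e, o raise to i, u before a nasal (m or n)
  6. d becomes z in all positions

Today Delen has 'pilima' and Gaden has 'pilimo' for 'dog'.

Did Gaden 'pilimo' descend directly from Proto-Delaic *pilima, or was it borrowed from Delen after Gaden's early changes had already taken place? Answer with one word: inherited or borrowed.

If inherited, *pilima would pass through all of Gaden's changes:
Gaden: *pilima > pirima > perima > perimo  (by unconditioned shift, pre-rhotic lowering, vowel merger)
If borrowed from Delen 'pilima' after the early changes, it would undergo only the recent ones:
  rule 4 (vowel merger): pilima → pilimo
  rule 5 (pre-nasal raising): no change (pilimo)
  rule 6 (unconditioned shift): no change (pilimo)
  ⇒ as a loan: pilimo
Gaden 'pilimo' matches the loan outcome 'pilimo', not the inherited 'perimo' — it skipped the early Gaden changes, so it was borrowed from Delen.

borrowed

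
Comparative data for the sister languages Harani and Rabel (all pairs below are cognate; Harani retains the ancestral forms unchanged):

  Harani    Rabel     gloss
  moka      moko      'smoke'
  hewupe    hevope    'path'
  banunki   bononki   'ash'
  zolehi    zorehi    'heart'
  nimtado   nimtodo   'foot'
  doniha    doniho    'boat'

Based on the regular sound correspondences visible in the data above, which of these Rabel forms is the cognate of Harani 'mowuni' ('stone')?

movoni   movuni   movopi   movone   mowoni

movoni

hewupe ~ hevope — Harani w corresponds to Rabel v between vowels (before a back vowel).
banunki ~ bononki — Harani u corresponds to Rabel o after a consonant, before a nasal.
Applying these to Harani 'mowuni':
  mowuni → movuni   (w→v between vowels (before a back vowel))
  movuni → movoni   (u→o after a consonant, before a nasal)
So the Rabel cognate is 'movoni'.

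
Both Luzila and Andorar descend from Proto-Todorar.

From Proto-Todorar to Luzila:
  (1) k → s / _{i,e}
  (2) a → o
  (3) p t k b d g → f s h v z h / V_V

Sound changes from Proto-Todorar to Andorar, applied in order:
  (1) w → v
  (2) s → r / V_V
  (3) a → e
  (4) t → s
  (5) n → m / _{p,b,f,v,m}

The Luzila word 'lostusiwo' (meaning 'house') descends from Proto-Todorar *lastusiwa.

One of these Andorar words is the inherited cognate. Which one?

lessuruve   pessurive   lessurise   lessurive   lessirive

lessurive

Andorar: *lastusiwa
  lastusiwa → lastusiva   [unconditioned shift]
  lastusiva → lasturiva   [rhotacism]
  lasturiva → lesturive   [vowel merger]
  lesturive → lessurive   [unconditioned shift]
  lessurive (rule 5 does not apply)
  giving Andorar lessurive.
The other candidates each miss or misapply at least one Andorar change.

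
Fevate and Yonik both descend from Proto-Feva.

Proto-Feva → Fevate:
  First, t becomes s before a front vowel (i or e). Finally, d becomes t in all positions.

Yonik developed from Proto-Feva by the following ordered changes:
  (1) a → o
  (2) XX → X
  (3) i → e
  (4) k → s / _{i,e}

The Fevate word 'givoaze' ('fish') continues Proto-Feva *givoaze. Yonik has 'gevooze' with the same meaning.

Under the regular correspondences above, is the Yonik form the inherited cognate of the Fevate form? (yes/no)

Derive the expected Yonik reflex of *givoaze:
Yonik: start from *givoaze.
  rule 1 (vowel merger): givoaze → givooze
  rule 2 (degemination): givooze → givoze
  rule 3 (vowel merger): givoze → gevoze
  rule 4: no change — gevoze
  ⇒ Yonik gevoze
The regular Yonik reflex would be 'gevoze', but the attested form is 'gevooze'. The correspondence is irregular, so they are not cognates (the Yonik form has a different source).

no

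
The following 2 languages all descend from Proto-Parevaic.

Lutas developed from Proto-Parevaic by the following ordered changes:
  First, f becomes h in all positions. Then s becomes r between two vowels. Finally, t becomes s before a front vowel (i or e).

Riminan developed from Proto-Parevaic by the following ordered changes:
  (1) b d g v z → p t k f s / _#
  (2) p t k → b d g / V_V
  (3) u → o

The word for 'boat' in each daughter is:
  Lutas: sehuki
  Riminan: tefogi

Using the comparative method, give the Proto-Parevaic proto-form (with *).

Position 5: Lutas has k, Riminan has g. Lutas preserves k here (none of its changes turn any other segment into k), so the proto-segment is *k.
Position 3: Lutas has h, Riminan has f. Taking the neighbouring segments as reconstructed: Lutas h could go back to *f or *h; Riminan f can only go back to *f — the one source consistent with every daughter is *f.
Position 4: Lutas has u, Riminan has o. Lutas preserves u here (none of its changes turn any other segment into u), so the proto-segment is *u.
This points to *tefuki. Verify forward in each daughter:
Lutas: *tefuki
  tefuki → tehuki   [unconditioned shift]
  tehuki (rule 2 does not apply)
  tehuki → sehuki   [palatalisation]
  giving Lutas sehuki.
Riminan: *tefuki
  tefuki (rule 1 does not apply)
  tefuki → tefugi   [intervocalic voicing]
  tefugi → tefogi   [vowel merger]
  giving Riminan tefogi.
No other proto-form is consistent with every reflex, so the reconstruction is *tefuki.

*tefuki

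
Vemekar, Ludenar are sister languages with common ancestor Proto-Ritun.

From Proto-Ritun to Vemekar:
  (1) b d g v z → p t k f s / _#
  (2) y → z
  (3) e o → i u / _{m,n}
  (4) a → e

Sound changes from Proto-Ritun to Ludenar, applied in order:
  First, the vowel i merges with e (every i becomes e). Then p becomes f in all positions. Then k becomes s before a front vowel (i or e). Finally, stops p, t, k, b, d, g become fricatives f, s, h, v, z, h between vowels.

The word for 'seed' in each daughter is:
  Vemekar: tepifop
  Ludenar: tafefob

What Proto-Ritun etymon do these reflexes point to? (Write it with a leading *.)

*tapifob

Position 4: Vemekar has i, Ludenar has e. Taking the neighbouring segments as reconstructed: Vemekar i can only go back to *i; Ludenar e could go back to *e or *i — the one source consistent with every daughter is *i.
Position 2: Vemekar has e, Ludenar has a. Ludenar preserves a here (none of its changes turn any other segment into a), so the proto-segment is *a.
Position 7: Vemekar has p, Ludenar has b. Ludenar preserves b here (none of its changes turn any other segment into b), so the proto-segment is *b.
This points to *tapifob. Verify forward in each daughter:
Vemekar: start from *tapifob.
  rule 1 (final devoicing): tapifob → tapifop
  rule 2: no change — tapifop
  rule 3: no change — tapifop
  rule 4 (vowel merger): tapifop → tepifop
  ⇒ Vemekar tepifop
Ludenar: start from *tapifob.
  rule 1 (vowel merger): tapifob → tapefob
  rule 2 (unconditioned shift): tapefob → tafefob
  rule 3: no change — tafefob
  rule 4: no change — tafefob
  ⇒ Ludenar tafefob
*tapifob is the unique common source.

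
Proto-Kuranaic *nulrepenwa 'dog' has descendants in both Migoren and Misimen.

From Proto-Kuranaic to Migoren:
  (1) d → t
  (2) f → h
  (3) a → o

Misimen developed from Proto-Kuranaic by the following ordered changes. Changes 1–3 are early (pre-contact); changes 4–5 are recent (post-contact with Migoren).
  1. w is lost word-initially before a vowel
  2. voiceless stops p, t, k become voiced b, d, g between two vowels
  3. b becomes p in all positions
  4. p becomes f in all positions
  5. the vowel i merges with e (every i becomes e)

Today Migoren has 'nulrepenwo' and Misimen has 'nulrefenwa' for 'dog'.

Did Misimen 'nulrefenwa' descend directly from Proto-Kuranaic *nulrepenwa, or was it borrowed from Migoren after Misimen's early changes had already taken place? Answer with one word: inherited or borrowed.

inherited

If inherited, *nulrepenwa would pass through all of Misimen's changes:
Misimen: *nulrepenwa
  nulrepenwa (rule 1 does not apply)
  nulrepenwa → nulrebenwa   [intervocalic voicing]
  nulrebenwa → nulrepenwa   [unconditioned shift]
  nulrepenwa → nulrefenwa   [unconditioned shift]
  nulrefenwa (rule 5 does not apply)
  giving Misimen nulrefenwa.
If borrowed from Migoren 'nulrepenwo' after the early changes, it would undergo only the recent ones:
  rule 4 (unconditioned shift): nulrepenwo → nulrefenwo
  rule 5 (vowel merger): no change (nulrefenwo)
  ⇒ as a loan: nulrefenwo
Misimen 'nulrefenwa' matches the inherited outcome exactly, so it is an inherited cognate, not a loan.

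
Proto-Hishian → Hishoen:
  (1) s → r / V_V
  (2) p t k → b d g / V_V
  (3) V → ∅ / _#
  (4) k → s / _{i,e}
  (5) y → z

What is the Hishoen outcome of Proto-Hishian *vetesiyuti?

Hishoen: *vetesiyuti > veteriyuti > vederiyudi > vederiyud > vederizud  (by rhotacism, intervocalic voicing, apocope, unconditioned shift)

vederizud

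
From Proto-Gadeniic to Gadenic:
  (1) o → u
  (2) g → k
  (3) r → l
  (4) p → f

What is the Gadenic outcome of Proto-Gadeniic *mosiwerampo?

Gadenic: *mosiwerampo
  mosiwerampo → musiwerampu   [vowel merger]
  musiwerampu (rule 2 does not apply)
  musiwerampu → musiwelampu   [unconditioned shift]
  musiwelampu → musiwelamfu   [unconditioned shift]
  giving Gadenic musiwelamfu.

musiwelamfu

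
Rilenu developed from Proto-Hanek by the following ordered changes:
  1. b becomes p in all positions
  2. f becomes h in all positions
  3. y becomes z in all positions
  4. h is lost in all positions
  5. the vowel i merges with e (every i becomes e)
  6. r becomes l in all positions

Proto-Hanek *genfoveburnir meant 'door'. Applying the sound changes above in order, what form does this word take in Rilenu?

Rilenu: *genfoveburnir
  genfoveburnir → genfovepurnir   [unconditioned shift]
  genfovepurnir → genhovepurnir   [unconditioned shift]
  genhovepurnir (rule 3 does not apply)
  genhovepurnir → genovepurnir   [h-loss]
  genovepurnir → genovepurner   [vowel merger]
  genovepurner → genovepulnel   [unconditioned shift]
  giving Rilenu genovepulnel.

genovepulnel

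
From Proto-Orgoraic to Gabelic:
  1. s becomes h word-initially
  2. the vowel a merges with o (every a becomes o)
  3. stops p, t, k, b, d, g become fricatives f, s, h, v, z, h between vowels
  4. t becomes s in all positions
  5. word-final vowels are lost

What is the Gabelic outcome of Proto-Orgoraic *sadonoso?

hozonos

Gabelic: *sadonoso > hadonoso > hodonoso > hozonoso > hozonos  (by debuccalisation, vowel merger, intervocalic lenition, apocope)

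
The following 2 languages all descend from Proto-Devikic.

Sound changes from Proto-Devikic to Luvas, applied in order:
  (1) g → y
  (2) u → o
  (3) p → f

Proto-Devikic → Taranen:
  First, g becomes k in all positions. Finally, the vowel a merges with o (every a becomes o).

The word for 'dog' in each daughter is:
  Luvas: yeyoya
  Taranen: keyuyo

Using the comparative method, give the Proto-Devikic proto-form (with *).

Position 1: Luvas has y, Taranen has k. Taking the neighbouring segments as reconstructed: Luvas y could go back to *g or *y; Taranen k could go back to *k or *g — the one source consistent with every daughter is *g.
Position 6: Luvas has a, Taranen has o. Luvas preserves a here (none of its changes turn any other segment into a), so the proto-segment is *a.
Position 4: Luvas has o, Taranen has u. Taranen preserves u here (none of its changes turn any other segment into u), so the proto-segment is *u.
This points to *geyuya. Verify forward in each daughter:
Luvas: *geyuya > yeyuya > yeyoya  (by unconditioned shift, vowel merger)
Taranen: *geyuya > keyuya > keyuyo  (by unconditioned shift, vowel merger)
No other proto-form is consistent with every reflex, so the reconstruction is *geyuya.

*geyuya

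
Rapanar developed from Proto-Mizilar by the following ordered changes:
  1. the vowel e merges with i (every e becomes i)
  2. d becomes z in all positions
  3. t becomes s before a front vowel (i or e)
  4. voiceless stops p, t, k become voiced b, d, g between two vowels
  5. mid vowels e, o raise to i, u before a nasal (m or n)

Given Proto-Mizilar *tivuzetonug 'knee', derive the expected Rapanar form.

sivuzidunug

Rapanar: *tivuzetonug
  tivuzetonug → tivuzitonug   [vowel merger]
  tivuzitonug (rule 2 does not apply)
  tivuzitonug → sivuzitonug   [palatalisation]
  sivuzitonug → sivuzidonug   [intervocalic voicing]
  sivuzidonug → sivuzidunug   [pre-nasal raising]
  giving Rapanar sivuzidunug.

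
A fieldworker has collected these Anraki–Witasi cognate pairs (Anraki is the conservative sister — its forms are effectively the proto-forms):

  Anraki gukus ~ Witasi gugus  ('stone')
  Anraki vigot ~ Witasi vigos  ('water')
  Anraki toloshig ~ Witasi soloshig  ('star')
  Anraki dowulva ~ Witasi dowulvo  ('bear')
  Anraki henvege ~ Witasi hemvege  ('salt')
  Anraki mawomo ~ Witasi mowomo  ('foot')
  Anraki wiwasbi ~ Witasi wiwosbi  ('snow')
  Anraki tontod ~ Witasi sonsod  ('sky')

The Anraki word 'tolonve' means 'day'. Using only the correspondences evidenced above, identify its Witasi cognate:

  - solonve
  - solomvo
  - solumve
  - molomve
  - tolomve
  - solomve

toloshig ~ soloshig, tontod ~ sonsod — Anraki t corresponds to Witasi s word-initially before a back vowel.
henvege ~ hemvege — Anraki n corresponds to Witasi m after a vowel, before a labial obstruent.
Applying these to Anraki 'tolonve':
  tolonve → solonve   (t→s word-initially before a back vowel)
  solonve → solomve   (n→m after a vowel, before a labial obstruent)
So the Witasi cognate is 'solomve'.

solomve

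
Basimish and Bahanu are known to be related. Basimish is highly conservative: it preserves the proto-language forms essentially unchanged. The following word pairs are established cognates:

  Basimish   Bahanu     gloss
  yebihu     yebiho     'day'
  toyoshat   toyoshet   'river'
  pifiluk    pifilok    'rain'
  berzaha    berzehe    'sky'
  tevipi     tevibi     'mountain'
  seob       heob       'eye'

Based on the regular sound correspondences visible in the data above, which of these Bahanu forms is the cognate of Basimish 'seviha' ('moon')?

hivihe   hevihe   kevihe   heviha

hevihe

seob ~ heob — Basimish s corresponds to Bahanu h word-initially before a front vowel.
berzaha ~ berzehe — Basimish a corresponds to Bahanu e word-finally.
Applying these to Basimish 'seviha':
  seviha → heviha   (s→h word-initially before a front vowel)
  heviha → hevihe   (a→e word-finally)
So the Bahanu cognate is 'hevihe'.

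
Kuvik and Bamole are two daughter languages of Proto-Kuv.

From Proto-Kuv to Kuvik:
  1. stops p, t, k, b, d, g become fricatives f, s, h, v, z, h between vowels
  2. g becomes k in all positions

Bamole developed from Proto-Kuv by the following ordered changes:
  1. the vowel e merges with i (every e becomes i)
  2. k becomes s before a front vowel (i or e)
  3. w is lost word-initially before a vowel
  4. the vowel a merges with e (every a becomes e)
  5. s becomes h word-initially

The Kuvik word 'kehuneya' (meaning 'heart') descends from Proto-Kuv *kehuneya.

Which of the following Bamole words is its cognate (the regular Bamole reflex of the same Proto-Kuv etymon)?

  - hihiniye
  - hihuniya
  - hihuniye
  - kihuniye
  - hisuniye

hihuniye

Bamole: start from *kehuneya.
  rule 1 (vowel merger): kehuneya → kihuniya
  rule 2 (palatalisation): kihuniya → sihuniya
  rule 3: no change — sihuniya
  rule 4 (vowel merger): sihuniya → sihuniye
  rule 5 (debuccalisation): sihuniye → hihuniye
  ⇒ Bamole hihuniye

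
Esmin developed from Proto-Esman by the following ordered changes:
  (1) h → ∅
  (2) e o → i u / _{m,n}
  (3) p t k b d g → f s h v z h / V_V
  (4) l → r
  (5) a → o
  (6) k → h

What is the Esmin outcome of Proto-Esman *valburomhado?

vorburumozo

Esmin: *valburomhado
  valburomhado → valburomado   [h-loss]
  valburomado → valburumado   [pre-nasal raising]
  valburumado → valburumazo   [intervocalic lenition]
  valburumazo → varburumazo   [unconditioned shift]
  varburumazo → vorburumozo   [vowel merger]
  vorburumozo (rule 6 does not apply)
  giving Esmin vorburumozo.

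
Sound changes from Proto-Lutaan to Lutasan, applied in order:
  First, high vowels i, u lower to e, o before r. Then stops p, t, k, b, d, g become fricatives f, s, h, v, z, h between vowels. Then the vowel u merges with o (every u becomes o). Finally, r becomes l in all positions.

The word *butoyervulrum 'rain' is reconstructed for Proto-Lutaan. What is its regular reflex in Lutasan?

bosoyelvollom

Lutasan: *butoyervulrum > busoyervulrum > bosoyervolrom > bosoyelvollom  (by intervocalic lenition, vowel merger, unconditioned shift)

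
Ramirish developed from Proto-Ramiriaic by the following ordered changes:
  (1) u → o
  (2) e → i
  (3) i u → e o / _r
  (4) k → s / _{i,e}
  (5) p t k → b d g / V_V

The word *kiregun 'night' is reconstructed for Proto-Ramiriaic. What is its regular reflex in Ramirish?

serigon

Ramirish: *kiregun > kiregon > kirigon > kerigon > serigon  (by vowel merger, vowel merger, pre-rhotic lowering, palatalisation)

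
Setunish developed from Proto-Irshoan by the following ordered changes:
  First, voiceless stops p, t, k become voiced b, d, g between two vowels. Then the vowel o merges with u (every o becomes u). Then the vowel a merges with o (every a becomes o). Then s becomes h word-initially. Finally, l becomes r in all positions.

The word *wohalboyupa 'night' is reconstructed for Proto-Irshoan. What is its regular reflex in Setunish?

wuhorbuyubo

Setunish: *wohalboyupa > wohalboyuba > wuhalbuyuba > wuholbuyubo > wuhorbuyubo  (by intervocalic voicing, vowel merger, vowel merger, unconditioned shift)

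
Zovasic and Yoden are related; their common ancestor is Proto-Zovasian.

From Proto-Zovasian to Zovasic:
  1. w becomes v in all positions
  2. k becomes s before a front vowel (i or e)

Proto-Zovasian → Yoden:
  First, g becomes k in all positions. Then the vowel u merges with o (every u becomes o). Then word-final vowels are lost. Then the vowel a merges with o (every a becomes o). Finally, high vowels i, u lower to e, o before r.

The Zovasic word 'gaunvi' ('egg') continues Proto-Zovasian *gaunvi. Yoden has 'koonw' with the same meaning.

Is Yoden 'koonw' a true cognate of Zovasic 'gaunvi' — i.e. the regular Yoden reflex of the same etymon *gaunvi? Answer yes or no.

no

Derive the expected Yoden reflex of *gaunvi:
Yoden: start from *gaunvi.
  rule 1 (unconditioned shift): gaunvi → kaunvi
  rule 2 (vowel merger): kaunvi → kaonvi
  rule 3 (apocope): kaonvi → kaonv
  rule 4 (vowel merger): kaonv → koonv
  rule 5: no change — koonv
  ⇒ Yoden koonv
The regular Yoden reflex would be 'koonv', but the attested form is 'koonw'. The correspondence is irregular, so they are not cognates (the Yoden form has a different source).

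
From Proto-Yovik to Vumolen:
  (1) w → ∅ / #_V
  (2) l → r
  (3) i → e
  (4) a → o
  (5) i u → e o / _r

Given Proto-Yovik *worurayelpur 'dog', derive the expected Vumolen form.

Vumolen: start from *worurayelpur.
  rule 1 (glide loss): worurayelpur → orurayelpur
  rule 2 (unconditioned shift): orurayelpur → orurayerpur
  rule 3: no change — orurayerpur
  rule 4 (vowel merger): orurayerpur → oruroyerpur
  rule 5 (pre-rhotic lowering): oruroyerpur → ororoyerpor
  ⇒ Vumolen ororoyerpor

ororoyerpor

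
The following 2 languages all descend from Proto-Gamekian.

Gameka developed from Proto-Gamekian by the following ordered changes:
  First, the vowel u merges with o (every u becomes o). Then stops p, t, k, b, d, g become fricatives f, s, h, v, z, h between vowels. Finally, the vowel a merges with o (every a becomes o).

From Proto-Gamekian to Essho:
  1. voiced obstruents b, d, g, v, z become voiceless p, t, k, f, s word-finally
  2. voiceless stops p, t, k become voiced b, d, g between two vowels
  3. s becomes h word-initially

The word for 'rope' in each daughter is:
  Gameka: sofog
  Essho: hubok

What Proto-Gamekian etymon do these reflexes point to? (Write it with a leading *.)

Position 2: Gameka has o, Essho has u. Essho preserves u here (none of its changes turn any other segment into u), so the proto-segment is *u.
Position 3: Gameka has f, Essho has b. Taking the neighbouring segments as reconstructed: Gameka f could go back to *p or *f; Essho b could go back to *p or *b — the one source consistent with every daughter is *p.
Position 1: Gameka has s, Essho has h. Taking the neighbouring segments as reconstructed: Gameka s can only go back to *s; Essho h could go back to *s or *h — the one source consistent with every daughter is *s.
Verify the candidate proto-form against each daughter:
Gameka: *supog
  supog → sopog   [vowel merger]
  sopog → sofog   [intervocalic lenition]
  sofog (rule 3 does not apply)
  giving Gameka sofog.
Essho: *supog > supok > subok > hubok  (by final devoicing, intervocalic voicing, debuccalisation)
Only *supog yields all of Gameka sofog, Essho hubok.

*supog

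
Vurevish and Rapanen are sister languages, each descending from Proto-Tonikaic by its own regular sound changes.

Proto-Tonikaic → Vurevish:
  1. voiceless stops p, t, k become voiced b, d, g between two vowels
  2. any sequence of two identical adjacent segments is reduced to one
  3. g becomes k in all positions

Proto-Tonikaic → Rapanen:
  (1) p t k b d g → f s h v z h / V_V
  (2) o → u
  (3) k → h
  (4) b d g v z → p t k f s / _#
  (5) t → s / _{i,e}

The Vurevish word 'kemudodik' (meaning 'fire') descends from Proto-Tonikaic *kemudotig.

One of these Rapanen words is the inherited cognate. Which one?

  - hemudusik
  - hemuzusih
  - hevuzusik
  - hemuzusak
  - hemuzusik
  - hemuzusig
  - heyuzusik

hemuzusik

Rapanen: *kemudotig
  kemudotig → kemuzosig   [intervocalic lenition]
  kemuzosig → kemuzusig   [vowel merger]
  kemuzusig → hemuzusig   [unconditioned shift]
  hemuzusig → hemuzusik   [final devoicing]
  hemuzusik (rule 5 does not apply)
  giving Rapanen hemuzusik.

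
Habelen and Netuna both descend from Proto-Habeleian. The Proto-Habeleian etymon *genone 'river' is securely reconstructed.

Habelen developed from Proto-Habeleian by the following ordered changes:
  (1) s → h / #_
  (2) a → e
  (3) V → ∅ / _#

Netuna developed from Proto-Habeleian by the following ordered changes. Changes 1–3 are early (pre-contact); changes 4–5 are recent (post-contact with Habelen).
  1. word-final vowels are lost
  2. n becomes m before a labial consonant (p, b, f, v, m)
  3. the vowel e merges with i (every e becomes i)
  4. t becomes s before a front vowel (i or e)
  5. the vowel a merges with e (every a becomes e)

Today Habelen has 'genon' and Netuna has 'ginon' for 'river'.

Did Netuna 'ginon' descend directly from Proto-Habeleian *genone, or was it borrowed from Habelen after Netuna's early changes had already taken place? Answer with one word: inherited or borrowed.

If inherited, *genone would pass through all of Netuna's changes:
Netuna: *genone > genon > ginon  (by apocope, vowel merger)
If borrowed from Habelen 'genon' after the early changes, it would undergo only the recent ones:
  rule 4 (palatalisation): no change (genon)
  rule 5 (vowel merger): no change (genon)
  ⇒ as a loan: genon
Netuna 'ginon' matches the inherited outcome exactly, so it is an inherited cognate, not a loan.

inherited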